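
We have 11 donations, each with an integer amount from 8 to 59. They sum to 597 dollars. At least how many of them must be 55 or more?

1

Each value short of 55 is at most 54, costing at least 59 − 54 = 5 against the maximum total of 649.
We can afford to lose at most 649 − 597 = 52, so at most ⌊52/5⌋ = 10 fall short, and at least 1 are ≥ 55.
Exactly 1 works: 1 value at 59 and 10 at 54 total 599; lower one of the high values by 2 (still ≥ 55) to hit 597.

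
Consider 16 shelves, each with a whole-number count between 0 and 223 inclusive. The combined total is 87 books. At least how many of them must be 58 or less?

If only k of them are at most 58, the other 16 − k are at least 59, so the total is at least (16 − k)·59 + k·0.
This is ≤ 87, so (16 − k)·59 + 0k ≤ 87, which gives k ≥ 15.
Exactly 15 works: 15 values at 0 and 1 at 59 total 59; raise one of the low values by 28 (still ≤ 58) to hit 87.

15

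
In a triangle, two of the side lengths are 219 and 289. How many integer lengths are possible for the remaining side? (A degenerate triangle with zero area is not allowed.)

437

The triangle inequality gives |219 − 289| < c < 219 + 289, i.e. 70 < c < 508.
So c can be any integer from 71 to 507: 437 values.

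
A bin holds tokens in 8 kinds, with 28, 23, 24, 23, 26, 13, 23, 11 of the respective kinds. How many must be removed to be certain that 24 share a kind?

163

In the worst case you take as many as possible of each kind without reaching 24: 23 + 23 + 23 + 23 + 23 + 13 + 23 + 11 = 162.
The next one must give 24 of some kind, so 162 + 1 = 163.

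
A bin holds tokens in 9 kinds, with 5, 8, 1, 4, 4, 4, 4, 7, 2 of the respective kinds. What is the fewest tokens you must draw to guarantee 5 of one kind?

In the worst case you take as many as possible of each kind without reaching 5: 4 + 4 + 1 + 4 + 4 + 4 + 4 + 4 + 2 = 31.
The next one must give 5 of some kind, so 31 + 1 = 32.

32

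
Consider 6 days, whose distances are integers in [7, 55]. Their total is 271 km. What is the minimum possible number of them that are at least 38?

Each value short of 38 is at most 37, costing at least 55 − 37 = 18 against the maximum total of 330.
We can afford to lose at most 330 − 271 = 59, so at most ⌊59/18⌋ = 3 fall short, and at least 3 are ≥ 38.
Exactly 3 works: 3 values at 55 and 3 at 37 total 276; lower one of the high values by 5 (still ≥ 38) to hit 271.

3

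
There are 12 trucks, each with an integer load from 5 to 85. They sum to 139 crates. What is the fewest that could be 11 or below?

Each value above 11 is at least 12, contributing at least 12 − 5 = 7 above the floor 5.
The sum exceeds the floor total 60 by 79, so at most ⌊79/7⌋ = 11 exceed 11, and at least 1 are ≤ 11.
Exactly 1 works: 1 value at 5 and 11 at 12 total 137; raise one of the low values by 2 (still ≤ 11) to hit 139.

1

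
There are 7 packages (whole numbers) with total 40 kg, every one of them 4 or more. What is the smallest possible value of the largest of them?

The average is 40/7 > 5, so not all 7 can be 5 or less; the largest is ≥ 6.
Achievable: 5 of them at 6 and 2 at 5 total 40.

6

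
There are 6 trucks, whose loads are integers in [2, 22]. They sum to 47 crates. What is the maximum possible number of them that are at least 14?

2

With k values at 14 or above and the rest at least 2, the sum is at least 12 + 12k.
Since the sum is 47, we need 12k ≤ 35, i.e. k ≤ 2.
k = 2 is achieved by 2 values at 14 and 4 at 2, total 36; add 11 to one value (staying below 14) to reach 47.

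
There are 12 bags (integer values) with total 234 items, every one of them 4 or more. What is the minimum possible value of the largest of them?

20

The 12 values sum to 234, so their maximum is at least ⌈234/12⌉ = 20.
Achievable: 6 of them at 20 and 6 at 19 total 234.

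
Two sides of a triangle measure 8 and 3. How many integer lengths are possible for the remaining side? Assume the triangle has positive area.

The triangle inequality gives |8 − 3| < c < 8 + 3, i.e. 5 < c < 11.
So c can be any integer from 6 to 10: 5 values.

5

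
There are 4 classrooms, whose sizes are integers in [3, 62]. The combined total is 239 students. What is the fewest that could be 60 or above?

1

Suppose at most 4 − j of them reach 60; then j values are ≤ 59 and the rest ≤ 62.
The total is then ≤ 59·j + 62·(4 − j) = 248 − 3j. For this to be ≥ 239 we need j ≤ 3, so at least 4 − 3 = 1 must reach 60.
Exactly 1 works: 1 value at 62 and 3 at 59 total 239.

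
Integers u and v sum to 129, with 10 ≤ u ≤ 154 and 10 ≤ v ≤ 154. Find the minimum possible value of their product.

1190

Since u + v is fixed, pushing one of them to its bound minimizes the product.
At the endpoint u = 10, v = 129 − 10 = 119, so uv = 10 × 119 = 1190.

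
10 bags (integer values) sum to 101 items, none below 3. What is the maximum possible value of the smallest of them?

10

If every one of the 10 were at least 11, the total would be at least 10 × 11 = 110 > 101.
Equality holds with 9 values of 10 and 1 value of 11.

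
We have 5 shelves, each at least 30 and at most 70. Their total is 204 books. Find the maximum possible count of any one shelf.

Maximizing one value means minimizing the remaining 4.
The other 4 contribute at least 4 × 30 = 120, leaving at most 204 − 120 = 84.
But each shelf is capped at 70, so the maximum is 70.
Achievable: one at 70 and the other 4 totalling 134, which fits since 4 × 30 ≤ 134 ≤ 4 × 70.

70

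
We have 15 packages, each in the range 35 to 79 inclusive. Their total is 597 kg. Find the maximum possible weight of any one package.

To make one package as large as possible, make the other 14 as small as possible.
The other 14 contribute at least 14 × 35 = 490, leaving at most 597 − 490 = 107.
But each package is capped at 79, so the maximum is 79.
Achievable: one at 79 and the other 14 totalling 518, which fits since 14 × 35 ≤ 518 ≤ 14 × 79.

79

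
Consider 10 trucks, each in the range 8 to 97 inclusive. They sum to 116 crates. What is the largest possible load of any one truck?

44

Maximizing one value means minimizing the remaining 9.
The other 9 contribute at least 9 × 8 = 72, leaving at most 116 − 72 = 44.
Since 44 ≤ 97, this is achievable: one at 44 and 9 at 8.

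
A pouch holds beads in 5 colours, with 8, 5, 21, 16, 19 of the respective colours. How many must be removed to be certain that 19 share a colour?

In the worst case you take as many as possible of each colour without reaching 19: 8 + 5 + 18 + 16 + 18 = 65.
The next one must give 19 of some colour, so 65 + 1 = 66.

66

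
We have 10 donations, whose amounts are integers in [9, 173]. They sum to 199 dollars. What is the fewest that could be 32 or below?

If only k of them are at most 32, the other 10 − k are at least 33, so the total is at least (10 − k)·33 + k·9.
This is ≤ 199, so (10 − k)·33 + 9k ≤ 199, which gives k ≥ 6.
Exactly 6 works: 6 values at 9 and 4 at 33 total 186; raise one of the low values by 13 (still ≤ 32) to hit 199.

6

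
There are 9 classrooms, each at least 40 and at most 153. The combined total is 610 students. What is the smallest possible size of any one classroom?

Minimizing one value means maximizing the remaining 8.
The other 8 can take up 8 × 153 = 1224 ≥ 610 − 40, so one classroom can sit at its floor of 40.
Achievable: one at 40 and the other 8 totalling 570, which fits since 8 × 40 ≤ 570 ≤ 8 × 153.

40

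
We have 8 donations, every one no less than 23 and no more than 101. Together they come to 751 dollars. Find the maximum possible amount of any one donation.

101

To make one donation as large as possible, make the other 7 as small as possible.
The other 7 contribute at least 7 × 23 = 161, leaving at most 751 − 161 = 590.
But each donation is capped at 101, so the maximum is 101.
Achievable: one at 101 and the other 7 totalling 650, which fits since 7 × 23 ≤ 650 ≤ 7 × 101.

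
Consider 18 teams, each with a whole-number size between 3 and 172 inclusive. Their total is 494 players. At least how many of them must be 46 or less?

8

If only k of them are at most 46, the other 18 − k are at least 47, so the total is at least (18 − k)·47 + k·3.
This is ≤ 494, so (18 − k)·47 + 3k ≤ 494, which gives k ≥ 8.
Exactly 8 works: 8 values at 3 and 10 at 47 total 494.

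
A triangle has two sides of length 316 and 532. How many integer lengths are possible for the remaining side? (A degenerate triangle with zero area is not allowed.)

631

The triangle inequality gives |316 − 532| < c < 316 + 532, i.e. 216 < c < 848.
So c can be any integer from 217 to 847: 631 values.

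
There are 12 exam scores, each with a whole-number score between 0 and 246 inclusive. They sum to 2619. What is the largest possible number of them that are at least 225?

Suppose k of them are at least 225. Those contribute at least 225 each and the other 12 − k at least 0 each.
So the total is at least 225k + 0(12 − k) = 0 + 225k. This must be ≤ 2619, giving k ≤ 11.
k = 11 is achieved by 11 values at 225 and 1 at 0, total 2475; add 144 to one value (staying below 225) to reach 2619.

11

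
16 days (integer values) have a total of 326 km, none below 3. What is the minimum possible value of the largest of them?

21

The 16 values sum to 326, so their maximum is at least ⌈326/16⌉ = 21.
Achievable: 6 of them at 21 and 10 at 20 total 326.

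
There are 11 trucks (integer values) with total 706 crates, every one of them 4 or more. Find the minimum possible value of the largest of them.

65

The average is 706/11 > 64, so not all 11 can be 64 or less; the largest is ≥ 65.
Equality holds with 2 values of 65 and 9 values of 64.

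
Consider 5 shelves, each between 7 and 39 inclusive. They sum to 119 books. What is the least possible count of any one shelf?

7

To make one shelf as small as possible, make the other 4 as large as possible.
The other 4 can take up 4 × 39 = 156 ≥ 119 − 7, so one shelf can sit at its floor of 7.
Achievable: one at 7 and the other 4 totalling 112, which fits since 4 × 7 ≤ 112 ≤ 4 × 39.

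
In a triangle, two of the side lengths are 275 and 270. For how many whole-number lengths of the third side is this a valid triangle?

The triangle inequality gives |275 − 270| < c < 275 + 270, i.e. 5 < c < 545.
So c can be any integer from 6 to 544: 539 values.

539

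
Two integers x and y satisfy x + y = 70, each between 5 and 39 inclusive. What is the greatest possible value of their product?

1225

With x + y fixed, xy peaks when the two are closest together.
Taking x = 35 and y = 35 (both in [5, 39]) gives xy = 1225.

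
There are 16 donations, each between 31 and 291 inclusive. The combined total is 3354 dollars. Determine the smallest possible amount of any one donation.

To make one donation as small as possible, make the other 15 as large as possible.
The other 15 can take up 15 × 291 = 4365 ≥ 3354 − 31, so one donation can sit at its floor of 31.
Achievable: one at 31 and the other 15 totalling 3323, which fits since 15 × 31 ≤ 3323 ≤ 15 × 291.

31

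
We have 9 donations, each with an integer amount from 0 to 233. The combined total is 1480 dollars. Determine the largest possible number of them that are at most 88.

Each value at 88 or below falls at least 233 − 88 = 145 short of the ceiling 233.
The ceiling total is 9 × 233 = 2097, and we need 1480, so at most ⌊(2097 − 1480)/145⌋ = 4 can be that low.
k = 4 is achieved by 4 values at 88 and 5 at 233, total 1517; lower one of the 233's by 37 (still > 88) to reach 1480.

4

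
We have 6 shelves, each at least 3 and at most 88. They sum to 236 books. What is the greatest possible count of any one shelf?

88

Maximizing one value means minimizing the remaining 5.
The other 5 contribute at least 5 × 3 = 15, leaving at most 236 − 15 = 221.
But each shelf is capped at 88, so the maximum is 88.
Achievable: one at 88 and the other 5 totalling 148, which fits since 5 × 3 ≤ 148 ≤ 5 × 88.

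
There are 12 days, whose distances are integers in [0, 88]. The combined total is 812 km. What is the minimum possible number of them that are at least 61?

If only k of them are at least 61, the other 12 − k are at most 60, so the total is at most k·88 + (12 − k)·60.
This must reach 812, so k·88 + (12 − k)·60 ≥ 812, giving k ≥ 4.
Exactly 4 works: 4 values at 88 and 8 at 60 total 832; lower one of the high values by 20 (still ≥ 61) to hit 812.

4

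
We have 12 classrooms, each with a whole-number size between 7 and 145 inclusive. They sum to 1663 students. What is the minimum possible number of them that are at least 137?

4

If only k of them are at least 137, the other 12 − k are at most 136, so the total is at most k·145 + (12 − k)·136.
This must reach 1663, so k·145 + (12 − k)·136 ≥ 1663, giving k ≥ 4.
Exactly 4 works: 4 values at 145 and 8 at 136 total 1668; lower one of the high values by 5 (still ≥ 137) to hit 1663.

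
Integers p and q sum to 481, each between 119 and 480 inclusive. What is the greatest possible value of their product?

57840

pq = p(481 − p) is maximized when p is as near 481/2 as the bounds allow.
Taking p = 240 and q = 241 (both in [119, 480]) gives pq = 57840.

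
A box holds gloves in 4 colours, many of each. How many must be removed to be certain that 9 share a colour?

In the worst case you draw 8 of each of the 4 colours: 4 × 8 = 32.
One more forces 9 of some colour, so 32 + 1 = 33.

33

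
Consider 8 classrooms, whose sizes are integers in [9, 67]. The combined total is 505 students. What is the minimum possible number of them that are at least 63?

2

Suppose at most 8 − j of them reach 63; then j values are ≤ 62 and the rest ≤ 67.
The total is then ≤ 62·j + 67·(8 − j) = 536 − 5j. For this to be ≥ 505 we need j ≤ 6, so at least 8 − 6 = 2 must reach 63.
Exactly 2 works: 2 values at 67 and 6 at 62 total 506; lower one of the high values by 1 (still ≥ 63) to hit 505.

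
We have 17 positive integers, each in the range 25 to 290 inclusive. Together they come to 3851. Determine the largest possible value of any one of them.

To make one integer as large as possible, make the other 16 as small as possible.
The other 16 contribute at least 16 × 25 = 400, leaving at most 3851 − 400 = 3451.
But each integer is capped at 290, so the maximum is 290.
Achievable: one at 290 and the other 16 totalling 3561, which fits since 16 × 25 ≤ 3561 ≤ 16 × 290.

290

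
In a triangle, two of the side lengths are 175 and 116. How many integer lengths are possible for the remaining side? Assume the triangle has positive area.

The triangle inequality gives |175 − 116| < c < 175 + 116, i.e. 59 < c < 291.
So c can be any integer from 60 to 290: 231 values.

231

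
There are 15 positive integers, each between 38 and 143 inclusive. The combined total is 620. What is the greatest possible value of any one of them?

88

Maximizing one value means minimizing the remaining 14.
The other 14 contribute at least 14 × 38 = 532, leaving at most 620 − 532 = 88.
Since 88 ≤ 143, this is achievable: one at 88 and 14 at 38.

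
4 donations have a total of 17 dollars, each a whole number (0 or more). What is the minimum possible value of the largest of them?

5

If every one of the 4 were at most 4, the total would be at most 4 × 4 = 16 < 17.
Achievable: 1 of them at 5 and 3 at 4 total 17.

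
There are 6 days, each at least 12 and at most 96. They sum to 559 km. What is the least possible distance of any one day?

79

Minimizing one value means maximizing the remaining 5.
The other 5 contribute at most 5 × 96 = 480, leaving at least 559 − 480 = 79.
Since 79 ≥ 12, this is achievable: one at 79 and 5 at 96.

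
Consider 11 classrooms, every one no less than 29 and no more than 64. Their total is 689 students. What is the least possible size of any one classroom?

To make one classroom as small as possible, make the other 10 as large as possible.
The other 10 contribute at most 10 × 64 = 640, leaving at least 689 − 640 = 49.
Since 49 ≥ 29, this is achievable: one at 49 and 10 at 64.

49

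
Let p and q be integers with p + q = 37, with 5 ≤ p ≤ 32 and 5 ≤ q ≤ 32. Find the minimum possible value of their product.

For a fixed sum, pq is smallest when p and q are as far apart as possible.
At the endpoint p = 5, q = 37 − 5 = 32, so pq = 5 × 32 = 160.

160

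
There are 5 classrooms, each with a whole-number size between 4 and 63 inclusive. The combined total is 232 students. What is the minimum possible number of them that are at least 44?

If only k of them are at least 44, the other 5 − k are at most 43, so the total is at most k·63 + (5 − k)·43.
This must reach 232, so k·63 + (5 − k)·43 ≥ 232, giving k ≥ 1.
Exactly 1 works: 1 value at 63 and 4 at 43 total 235; lower one of the high values by 3 (still ≥ 44) to hit 232.

1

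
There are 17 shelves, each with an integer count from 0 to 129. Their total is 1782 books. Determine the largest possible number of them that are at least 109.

With k values at 109 or above and the rest at least 0, the sum is at least 0 + 109k.
Since the sum is 1782, we need 109k ≤ 1782, i.e. k ≤ 16.
k = 16 is achieved by 16 values at 109 and 1 at 0, total 1744; add 38 to one value (staying below 109) to reach 1782.

16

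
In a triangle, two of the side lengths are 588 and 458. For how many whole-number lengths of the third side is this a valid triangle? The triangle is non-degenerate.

The triangle inequality gives |588 − 458| < c < 588 + 458, i.e. 130 < c < 1046.
So c can be any integer from 131 to 1045: 915 values.

915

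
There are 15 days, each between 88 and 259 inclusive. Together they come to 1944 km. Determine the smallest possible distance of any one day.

88

Minimizing one value means maximizing the remaining 14.
The other 14 can take up 14 × 259 = 3626 ≥ 1944 − 88, so one day can sit at its floor of 88.
Achievable: one at 88 and the other 14 totalling 1856, which fits since 14 × 88 ≤ 1856 ≤ 14 × 259.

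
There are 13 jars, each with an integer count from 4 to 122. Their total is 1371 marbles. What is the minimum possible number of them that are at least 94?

6

If only k of them are at least 94, the other 13 − k are at most 93, so the total is at most k·122 + (13 − k)·93.
This must reach 1371, so k·122 + (13 − k)·93 ≥ 1371, giving k ≥ 6.
Exactly 6 works: 6 values at 122 and 7 at 93 total 1383; lower one of the high values by 12 (still ≥ 94) to hit 1371.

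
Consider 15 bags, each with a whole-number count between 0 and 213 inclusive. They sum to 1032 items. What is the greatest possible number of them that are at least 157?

6

With k values at 157 or above and the rest at least 0, the sum is at least 0 + 157k.
Since the sum is 1032, we need 157k ≤ 1032, i.e. k ≤ 6.
k = 6 is achieved by 6 values at 157 and 9 at 0, total 942; add 90 to one value (staying below 157) to reach 1032.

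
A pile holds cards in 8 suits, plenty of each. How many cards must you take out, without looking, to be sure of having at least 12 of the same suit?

In the worst case you draw 11 of each of the 8 suits: 8 × 11 = 88.
One more forces 12 of some suit, so 88 + 1 = 89.

89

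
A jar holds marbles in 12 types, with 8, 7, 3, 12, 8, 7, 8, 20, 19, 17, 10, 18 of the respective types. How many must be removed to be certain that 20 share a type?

In the worst case you take as many as possible of each type without reaching 20: 8 + 7 + 3 + 12 + 8 + 7 + 8 + 19 + 19 + 17 + 10 + 18 = 136.
The next one must give 20 of some type, so 136 + 1 = 137.

137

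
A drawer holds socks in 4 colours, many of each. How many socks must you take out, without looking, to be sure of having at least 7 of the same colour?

25

In the worst case you draw 6 of each of the 4 colours: 4 × 6 = 24.
One more forces 7 of some colour, so 24 + 1 = 25.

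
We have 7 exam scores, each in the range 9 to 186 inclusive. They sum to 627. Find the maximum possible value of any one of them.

Maximizing one value means minimizing the remaining 6.
The other 6 contribute at least 6 × 9 = 54, leaving at most 627 − 54 = 573.
But each score is capped at 186, so the maximum is 186.
Achievable: one at 186 and the other 6 totalling 441, which fits since 6 × 9 ≤ 441 ≤ 6 × 186.

186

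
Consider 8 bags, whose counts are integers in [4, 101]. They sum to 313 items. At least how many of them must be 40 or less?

1

Each value above 40 is at least 41, contributing at least 41 − 4 = 37 above the floor 4.
The sum exceeds the floor total 32 by 281, so at most ⌊281/37⌋ = 7 exceed 40, and at least 1 are ≤ 40.
Exactly 1 works: 1 value at 4 and 7 at 41 total 291; raise one of the low values by 22 (still ≤ 40) to hit 313.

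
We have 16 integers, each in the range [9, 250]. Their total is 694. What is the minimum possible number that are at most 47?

2

If only k of them are at most 47, the other 16 − k are at least 48, so the total is at least (16 − k)·48 + k·9.
This is ≤ 694, so (16 − k)·48 + 9k ≤ 694, which gives k ≥ 2.
Exactly 2 works: 2 values at 9 and 14 at 48 total 690; raise one of the low values by 4 (still ≤ 47) to hit 694.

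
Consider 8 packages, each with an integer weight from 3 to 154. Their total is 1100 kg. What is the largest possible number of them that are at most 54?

Each value at 54 or below falls at least 154 − 54 = 100 short of the ceiling 154.
The ceiling total is 8 × 154 = 1232, and we need 1100, so at most ⌊(1232 − 1100)/100⌋ = 1 can be that low.
k = 1 is achieved by 1 value at 54 and 7 at 154, total 1132; lower one of the 154's by 32 (still > 54) to reach 1100.

1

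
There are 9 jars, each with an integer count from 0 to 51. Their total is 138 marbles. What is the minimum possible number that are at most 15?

If only k of them are at most 15, the other 9 − k are at least 16, so the total is at least (9 − k)·16 + k·0.
This is ≤ 138, so (9 − k)·16 + 0k ≤ 138, which gives k ≥ 1.
Exactly 1 works: 1 value at 0 and 8 at 16 total 128; raise one of the low values by 10 (still ≤ 15) to hit 138.

1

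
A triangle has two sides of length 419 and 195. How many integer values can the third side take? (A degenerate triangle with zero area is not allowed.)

The triangle inequality gives |419 − 195| < c < 419 + 195, i.e. 224 < c < 614.
So c can be any integer from 225 to 613: 389 values.

389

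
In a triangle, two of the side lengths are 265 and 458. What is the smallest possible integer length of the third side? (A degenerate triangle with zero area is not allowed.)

194

The third side must exceed |265 − 458| = 193.
The smallest integer above 193 is 194.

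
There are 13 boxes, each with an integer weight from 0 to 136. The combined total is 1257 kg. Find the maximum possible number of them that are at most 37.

Each value at 37 or below falls at least 136 − 37 = 99 short of the ceiling 136.
The ceiling total is 13 × 136 = 1768, and we need 1257, so at most ⌊(1768 − 1257)/99⌋ = 5 can be that low.
k = 5 is achieved by 5 values at 37 and 8 at 136, total 1273; lower one of the 136's by 16 (still > 37) to reach 1257.

5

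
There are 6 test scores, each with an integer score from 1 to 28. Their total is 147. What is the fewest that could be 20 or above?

Suppose at most 6 − j of them reach 20; then j values are ≤ 19 and the rest ≤ 28.
The total is then ≤ 19·j + 28·(6 − j) = 168 − 9j. For this to be ≥ 147 we need j ≤ 2, so at least 6 − 2 = 4 must reach 20.
Exactly 4 works: 4 values at 28 and 2 at 19 total 150; lower one of the high values by 3 (still ≥ 20) to hit 147.

4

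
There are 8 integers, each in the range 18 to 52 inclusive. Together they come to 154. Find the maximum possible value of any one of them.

28

Maximizing one value means minimizing the remaining 7.
The other 7 contribute at least 7 × 18 = 126, leaving at most 154 − 126 = 28.
Since 28 ≤ 52, this is achievable: one at 28 and 7 at 18.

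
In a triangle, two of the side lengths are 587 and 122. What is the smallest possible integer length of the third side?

The third side must exceed |587 − 122| = 465.
The smallest integer above 465 is 466.

466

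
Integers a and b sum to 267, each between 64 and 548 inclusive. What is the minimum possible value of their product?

12992

ab = a(267 − a) is concave in a, so over [64, 203] it is minimized at an endpoint.
At the endpoint a = 64, b = 267 − 64 = 203, so ab = 64 × 203 = 12992.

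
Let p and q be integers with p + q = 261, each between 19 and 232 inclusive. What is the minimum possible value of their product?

6728

For a fixed sum, pq is smallest when p and q are as far apart as possible.
The extreme feasible split is p = 29, q = 232, giving pq = 6728.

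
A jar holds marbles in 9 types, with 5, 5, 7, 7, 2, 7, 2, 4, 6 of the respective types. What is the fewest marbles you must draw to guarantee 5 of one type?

In the worst case you take as many as possible of each type without reaching 5: 4 + 4 + 4 + 4 + 2 + 4 + 2 + 4 + 4 = 32.
The next one must give 5 of some type, so 32 + 1 = 33.

33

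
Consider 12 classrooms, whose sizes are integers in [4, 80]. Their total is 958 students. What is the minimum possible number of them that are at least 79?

11

Each value short of 79 is at most 78, costing at least 80 − 78 = 2 against the maximum total of 960.
We can afford to lose at most 960 − 958 = 2, so at most ⌊2/2⌋ = 1 fall short, and at least 11 are ≥ 79.
Exactly 11 works: 11 values at 80 and 1 at 78 total 958.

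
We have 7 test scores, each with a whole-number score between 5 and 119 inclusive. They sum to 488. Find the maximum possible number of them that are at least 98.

With k values at 98 or above and the rest at least 5, the sum is at least 35 + 93k.
Since the sum is 488, we need 93k ≤ 453, i.e. k ≤ 4.
k = 4 is achieved by 4 values at 98 and 3 at 5, total 407; add 81 to one value (staying below 98) to reach 488.

4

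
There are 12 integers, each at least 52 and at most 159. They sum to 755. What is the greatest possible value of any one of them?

159

To make one integer as large as possible, make the other 11 as small as possible.
The other 11 contribute at least 11 × 52 = 572, leaving at most 755 − 572 = 183.
But each integer is capped at 159, so the maximum is 159.
Achievable: one at 159 and the other 11 totalling 596, which fits since 11 × 52 ≤ 596 ≤ 11 × 159.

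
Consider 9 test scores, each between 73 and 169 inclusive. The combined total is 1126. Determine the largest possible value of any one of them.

Maximizing one value means minimizing the remaining 8.
The other 8 contribute at least 8 × 73 = 584, leaving at most 1126 − 584 = 542.
But each score is capped at 169, so the maximum is 169.
Achievable: one at 169 and the other 8 totalling 957, which fits since 8 × 73 ≤ 957 ≤ 8 × 169.

169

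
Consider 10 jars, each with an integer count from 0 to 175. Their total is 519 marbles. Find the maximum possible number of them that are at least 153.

3

With k values at 153 or above and the rest at least 0, the sum is at least 0 + 153k.
Since the sum is 519, we need 153k ≤ 519, i.e. k ≤ 3.
k = 3 is achieved by 3 values at 153 and 7 at 0, total 459; add 60 to one value (staying below 153) to reach 519.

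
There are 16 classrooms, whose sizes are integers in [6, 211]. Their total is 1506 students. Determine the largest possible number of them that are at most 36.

10

Each value at 36 or below falls at least 211 − 36 = 175 short of the ceiling 211.
The ceiling total is 16 × 211 = 3376, and we need 1506, so at most ⌊(3376 − 1506)/175⌋ = 10 can be that low.
k = 10 is achieved by 10 values at 36 and 6 at 211, total 1626; lower one of the 211's by 120 (still > 36) to reach 1506.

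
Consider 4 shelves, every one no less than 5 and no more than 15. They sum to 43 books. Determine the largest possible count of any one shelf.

To make one shelf as large as possible, make the other 3 as small as possible.
The other 3 contribute at least 3 × 5 = 15, leaving at most 43 − 15 = 28.
But each shelf is capped at 15, so the maximum is 15.
Achievable: one at 15 and the other 3 totalling 28, which fits since 3 × 5 ≤ 28 ≤ 3 × 15.

15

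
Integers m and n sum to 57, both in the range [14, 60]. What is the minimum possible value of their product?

602

mn = m(57 − m) is concave in m, so over [14, 43] it is minimized at an endpoint.
The extreme feasible split is m = 14, n = 43, giving mn = 602.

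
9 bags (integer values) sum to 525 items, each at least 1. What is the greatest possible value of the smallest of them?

58

If every one of the 9 were at least 59, the total would be at least 9 × 59 = 531 > 525.
Taking 6 copies of 58 and 3 copies of 59 gives exactly 525, so 58 is attained.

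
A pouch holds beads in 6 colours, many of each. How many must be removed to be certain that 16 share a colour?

You could draw 15 of every colour without reaching 16 of any — 90 in all.
One more forces 16 of some colour, so 90 + 1 = 91.

91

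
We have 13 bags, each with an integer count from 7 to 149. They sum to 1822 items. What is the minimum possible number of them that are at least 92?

12

Each value short of 92 is at most 91, costing at least 149 − 91 = 58 against the maximum total of 1937.
We can afford to lose at most 1937 − 1822 = 115, so at most ⌊115/58⌋ = 1 fall short, and at least 12 are ≥ 92.
Exactly 12 works: 12 values at 149 and 1 at 91 total 1879; lower one of the high values by 57 (still ≥ 92) to hit 1822.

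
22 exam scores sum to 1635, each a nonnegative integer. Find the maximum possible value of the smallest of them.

The 22 values sum to 1635, so their minimum is at most ⌊1635/22⌋ = 74.
Achievable: 15 of them at 74 and 7 at 75 total 1635.

74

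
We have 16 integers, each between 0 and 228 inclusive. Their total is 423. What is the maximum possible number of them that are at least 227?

With k values at 227 or above and the rest at least 0, the sum is at least 0 + 227k.
Since the sum is 423, we need 227k ≤ 423, i.e. k ≤ 1.
k = 1 is achieved by 1 value at 227 and 15 at 0, total 227; add 196 to one value (staying below 227) to reach 423.

1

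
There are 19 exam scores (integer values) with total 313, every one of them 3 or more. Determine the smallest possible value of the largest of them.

The average is 313/19 > 16, so not all 19 can be 16 or less; the largest is ≥ 17.
Achievable: 9 of them at 17 and 10 at 16 total 313.

17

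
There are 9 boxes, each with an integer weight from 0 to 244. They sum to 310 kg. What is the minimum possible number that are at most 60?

4

Each value above 60 is at least 61, contributing at least 61 − 0 = 61 above the floor 0.
The sum exceeds the floor total 0 by 310, so at most ⌊310/61⌋ = 5 exceed 60, and at least 4 are ≤ 60.
Exactly 4 works: 4 values at 0 and 5 at 61 total 305; raise one of the low values by 5 (still ≤ 60) to hit 310.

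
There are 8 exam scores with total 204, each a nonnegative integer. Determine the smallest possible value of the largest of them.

26

Some value must be at least ⌈204/8⌉ = 26, since 8 × 25 = 200 < 204.
Achievable: 4 of them at 26 and 4 at 25 total 204.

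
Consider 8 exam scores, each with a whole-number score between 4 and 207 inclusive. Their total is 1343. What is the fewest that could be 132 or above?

If only k of them are at least 132, the other 8 − k are at most 131, so the total is at most k·207 + (8 − k)·131.
This must reach 1343, so k·207 + (8 − k)·131 ≥ 1343, giving k ≥ 4.
Exactly 4 works: 4 values at 207 and 4 at 131 total 1352; lower one of the high values by 9 (still ≥ 132) to hit 1343.

4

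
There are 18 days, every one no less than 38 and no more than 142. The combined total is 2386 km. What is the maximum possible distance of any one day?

142

To make one day as large as possible, make the other 17 as small as possible.
The other 17 contribute at least 17 × 38 = 646, leaving at most 2386 − 646 = 1740.
But each day is capped at 142, so the maximum is 142.
Achievable: one at 142 and the other 17 totalling 2244, which fits since 17 × 38 ≤ 2244 ≤ 17 × 142.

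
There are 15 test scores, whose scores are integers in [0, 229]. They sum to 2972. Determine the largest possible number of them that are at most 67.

2

Suppose k of them are at most 67. Those contribute at most 67 each and the rest at most 229 each.
So the total is at most 67k + 229(15 − k) = 3435 − 162k. This must still be ≥ 2972, so k ≤ 2.
k = 2 is achieved by 2 values at 67 and 13 at 229, total 3111; lower one of the 229's by 139 (still > 67) to reach 2972.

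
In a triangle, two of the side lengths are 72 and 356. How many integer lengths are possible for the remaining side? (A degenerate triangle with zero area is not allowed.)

143

The triangle inequality gives |72 − 356| < c < 72 + 356, i.e. 284 < c < 428.
So c can be any integer from 285 to 427: 143 values.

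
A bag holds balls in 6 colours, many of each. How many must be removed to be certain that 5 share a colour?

In the worst case you draw 4 of each of the 6 colours: 6 × 4 = 24.
One more forces 5 of some colour, so 24 + 1 = 25.

25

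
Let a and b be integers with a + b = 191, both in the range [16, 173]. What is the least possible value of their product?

For a fixed sum, ab is smallest when a and b are as far apart as possible.
At the endpoint a = 18, b = 191 − 18 = 173, so ab = 18 × 173 = 3114.

3114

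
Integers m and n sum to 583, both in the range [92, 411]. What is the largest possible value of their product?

For a fixed sum, the product mn is largest when m and n are as close as possible.
Taking m = 291 and n = 292 (both in [92, 411]) gives mn = 84972.

84972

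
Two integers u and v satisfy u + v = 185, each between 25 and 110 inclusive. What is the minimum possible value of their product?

uv = u(185 − u) is concave in u, so over [75, 110] it is minimized at an endpoint.
At the endpoint u = 75, v = 185 − 75 = 110, so uv = 75 × 110 = 8250.

8250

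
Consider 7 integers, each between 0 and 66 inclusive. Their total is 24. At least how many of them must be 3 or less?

Let j be the number exceeding 3. Then the total is ≥ 4·j + 0·(7 − j) = 0 + 4j.
So 4j ≤ 24 and j ≤ 6; hence at least 7 − 6 = 1 are ≤ 3.
Exactly 1 works: 1 value at 0 and 6 at 4 total 24.

1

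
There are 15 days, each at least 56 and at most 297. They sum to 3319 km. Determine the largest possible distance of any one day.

Maximizing one value means minimizing the remaining 14.
The other 14 contribute at least 14 × 56 = 784, leaving at most 3319 − 784 = 2535.
But each day is capped at 297, so the maximum is 297.
Achievable: one at 297 and the other 14 totalling 3022, which fits since 14 × 56 ≤ 3022 ≤ 14 × 297.

297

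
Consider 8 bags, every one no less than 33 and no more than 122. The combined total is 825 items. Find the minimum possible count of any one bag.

To make one bag as small as possible, make the other 7 as large as possible.
The other 7 can take up 7 × 122 = 854 ≥ 825 − 33, so one bag can sit at its floor of 33.
Achievable: one at 33 and the other 7 totalling 792, which fits since 7 × 33 ≤ 792 ≤ 7 × 122.

33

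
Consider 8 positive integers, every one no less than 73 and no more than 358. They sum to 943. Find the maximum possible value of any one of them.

Maximizing one value means minimizing the remaining 7.
The other 7 contribute at least 7 × 73 = 511, leaving at most 943 − 511 = 432.
But each integer is capped at 358, so the maximum is 358.
Achievable: one at 358 and the other 7 totalling 585, which fits since 7 × 73 ≤ 585 ≤ 7 × 358.

358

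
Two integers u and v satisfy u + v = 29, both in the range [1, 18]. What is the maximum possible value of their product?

uv = u(29 − u) is maximized when u is as near 29/2 as the bounds allow.
Taking u = 14 and v = 15 (both in [1, 18]) gives uv = 210.

210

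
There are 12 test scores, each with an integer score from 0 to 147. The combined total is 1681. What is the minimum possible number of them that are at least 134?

7

Each value short of 134 is at most 133, costing at least 147 − 133 = 14 against the maximum total of 1764.
We can afford to lose at most 1764 − 1681 = 83, so at most ⌊83/14⌋ = 5 fall short, and at least 7 are ≥ 134.
Exactly 7 works: 7 values at 147 and 5 at 133 total 1694; lower one of the high values by 13 (still ≥ 134) to hit 1681.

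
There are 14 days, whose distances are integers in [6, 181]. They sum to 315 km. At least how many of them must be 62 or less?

10

Let j be the number exceeding 62. Then the total is ≥ 63·j + 6·(14 − j) = 84 + 57j.
So 57j ≤ 231 and j ≤ 4; hence at least 14 − 4 = 10 are ≤ 62.
Exactly 10 works: 10 values at 6 and 4 at 63 total 312; raise one of the low values by 3 (still ≤ 62) to hit 315.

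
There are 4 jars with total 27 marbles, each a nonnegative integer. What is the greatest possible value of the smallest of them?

6

If every one of the 4 were at least 7, the total would be at least 4 × 7 = 28 > 27.
Taking 1 copy of 6 and 3 copies of 7 gives exactly 27, so 6 is attained.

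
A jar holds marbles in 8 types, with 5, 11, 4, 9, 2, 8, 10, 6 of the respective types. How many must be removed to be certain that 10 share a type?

53

In the worst case you take as many as possible of each type without reaching 10: 5 + 9 + 4 + 9 + 2 + 8 + 9 + 6 = 52.
The next one must give 10 of some type, so 52 + 1 = 53.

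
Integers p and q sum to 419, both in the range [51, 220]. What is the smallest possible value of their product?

For a fixed sum, pq is smallest when p and q are as far apart as possible.
The extreme feasible split is p = 199, q = 220, giving pq = 43780.

43780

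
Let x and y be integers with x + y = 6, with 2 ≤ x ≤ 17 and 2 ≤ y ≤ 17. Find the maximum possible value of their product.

xy = x(6 − x) is maximized when x is as near 6/2 as the bounds allow.
Taking x = 3 and y = 3 (both in [2, 17]) gives xy = 9.

9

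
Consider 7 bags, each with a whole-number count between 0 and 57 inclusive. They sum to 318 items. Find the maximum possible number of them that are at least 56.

5

Suppose k of them are at least 56. Those contribute at least 56 each and the other 7 − k at least 0 each.
So the total is at least 56k + 0(7 − k) = 0 + 56k. This must be ≤ 318, giving k ≤ 5.
k = 5 is achieved by 5 values at 56 and 2 at 0, total 280; add 38 to one value (staying below 56) to reach 318.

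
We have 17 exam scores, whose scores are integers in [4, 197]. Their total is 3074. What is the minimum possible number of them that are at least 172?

Suppose at most 17 − j of them reach 172; then j values are ≤ 171 and the rest ≤ 197.
The total is then ≤ 171·j + 197·(17 − j) = 3349 − 26j. For this to be ≥ 3074 we need j ≤ 10, so at least 17 − 10 = 7 must reach 172.
Exactly 7 works: 7 values at 197 and 10 at 171 total 3089; lower one of the high values by 15 (still ≥ 172) to hit 3074.

7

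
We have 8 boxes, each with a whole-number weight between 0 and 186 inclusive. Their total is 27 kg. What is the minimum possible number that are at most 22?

Let j be the number exceeding 22. Then the total is ≥ 23·j + 0·(8 − j) = 0 + 23j.
So 23j ≤ 27 and j ≤ 1; hence at least 8 − 1 = 7 are ≤ 22.
Exactly 7 works: 7 values at 0 and 1 at 23 total 23; raise one of the low values by 4 (still ≤ 22) to hit 27.

7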